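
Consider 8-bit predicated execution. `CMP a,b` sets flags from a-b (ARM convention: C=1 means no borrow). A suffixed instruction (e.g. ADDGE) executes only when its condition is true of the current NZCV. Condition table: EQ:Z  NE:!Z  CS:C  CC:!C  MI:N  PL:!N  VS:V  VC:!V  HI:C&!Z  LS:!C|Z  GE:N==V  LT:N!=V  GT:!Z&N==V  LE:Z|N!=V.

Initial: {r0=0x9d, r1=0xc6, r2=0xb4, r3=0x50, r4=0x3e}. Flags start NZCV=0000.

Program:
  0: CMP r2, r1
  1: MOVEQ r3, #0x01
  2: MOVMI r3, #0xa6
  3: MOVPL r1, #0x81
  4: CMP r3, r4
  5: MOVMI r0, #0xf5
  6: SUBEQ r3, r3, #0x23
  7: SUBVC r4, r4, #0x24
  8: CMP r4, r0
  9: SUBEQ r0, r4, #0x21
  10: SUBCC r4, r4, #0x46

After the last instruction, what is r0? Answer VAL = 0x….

VAL = 0x9d

0: ✓ CMP  NZCV=1000
1: · MOVEQ
2: ✓ MOVMI  r3←0xa6
3: · MOVPL
4: ✓ CMP  NZCV=0011
5: · MOVMI
6: · SUBEQ
7: · SUBVC
8: ✓ CMP  NZCV=1001
9: · SUBEQ
10: ✓ SUBCC  r4←0xf8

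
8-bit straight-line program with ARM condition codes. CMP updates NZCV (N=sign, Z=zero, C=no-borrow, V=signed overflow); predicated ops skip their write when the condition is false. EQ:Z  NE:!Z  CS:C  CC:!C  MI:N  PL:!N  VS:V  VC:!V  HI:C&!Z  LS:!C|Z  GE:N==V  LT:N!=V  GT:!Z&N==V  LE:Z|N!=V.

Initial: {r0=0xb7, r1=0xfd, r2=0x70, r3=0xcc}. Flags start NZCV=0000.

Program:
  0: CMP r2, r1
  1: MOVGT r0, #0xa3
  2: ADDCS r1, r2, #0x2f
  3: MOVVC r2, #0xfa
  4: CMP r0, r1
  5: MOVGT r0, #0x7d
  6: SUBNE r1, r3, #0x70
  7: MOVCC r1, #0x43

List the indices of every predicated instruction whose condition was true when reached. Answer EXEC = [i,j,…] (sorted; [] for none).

0: ✓ CMP  NZCV=0000
1: ✓ MOVGT  r0←0xa3
2: · ADDCS
3: ✓ MOVVC  r2←0xfa
4: ✓ CMP  NZCV=1000
5: · MOVGT
6: ✓ SUBNE  r1←0x5c
7: ✓ MOVCC  r1←0x43

EXEC = [1,3,6,7]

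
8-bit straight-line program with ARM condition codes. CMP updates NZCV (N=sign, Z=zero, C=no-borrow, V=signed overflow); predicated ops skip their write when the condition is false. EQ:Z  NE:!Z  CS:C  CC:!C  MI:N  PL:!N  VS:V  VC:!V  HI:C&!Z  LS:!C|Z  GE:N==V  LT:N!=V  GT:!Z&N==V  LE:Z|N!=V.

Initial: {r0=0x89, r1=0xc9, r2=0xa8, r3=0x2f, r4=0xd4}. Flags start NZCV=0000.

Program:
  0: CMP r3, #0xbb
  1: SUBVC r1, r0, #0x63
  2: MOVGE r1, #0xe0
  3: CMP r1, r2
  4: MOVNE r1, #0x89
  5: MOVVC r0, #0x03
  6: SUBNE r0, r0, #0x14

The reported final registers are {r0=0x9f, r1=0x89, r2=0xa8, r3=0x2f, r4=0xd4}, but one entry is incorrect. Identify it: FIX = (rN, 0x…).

[0] flags=0000 → (cmp)
[1] flags=0000 VC?T → r1=0x26
[2] flags=0000 GE?T → r1=0xe0
[3] flags=0010 → (cmp)
[4] flags=0010 NE?T → r1=0x89
[5] flags=0010 VC?T → r0=0x03
[6] flags=0010 NE?T → r0=0xef

FIX = (r0, 0xef)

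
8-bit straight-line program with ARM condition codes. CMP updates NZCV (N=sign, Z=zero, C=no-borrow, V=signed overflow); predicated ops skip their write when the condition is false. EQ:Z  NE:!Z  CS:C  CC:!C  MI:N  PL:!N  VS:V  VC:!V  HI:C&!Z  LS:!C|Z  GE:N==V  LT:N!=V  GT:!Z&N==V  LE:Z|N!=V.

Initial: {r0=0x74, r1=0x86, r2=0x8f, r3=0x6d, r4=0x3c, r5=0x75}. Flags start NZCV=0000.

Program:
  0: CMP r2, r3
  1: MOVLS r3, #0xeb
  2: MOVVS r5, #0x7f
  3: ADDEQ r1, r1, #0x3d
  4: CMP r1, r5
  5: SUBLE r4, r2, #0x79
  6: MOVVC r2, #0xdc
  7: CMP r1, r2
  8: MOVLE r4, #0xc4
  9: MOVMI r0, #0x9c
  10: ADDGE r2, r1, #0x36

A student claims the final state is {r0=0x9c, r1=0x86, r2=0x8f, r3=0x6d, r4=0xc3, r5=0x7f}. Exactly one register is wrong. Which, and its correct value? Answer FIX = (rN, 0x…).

0: ✓ CMP  NZCV=0011
1: · MOVLS
2: ✓ MOVVS  r5←0x7f
3: · ADDEQ
4: ✓ CMP  NZCV=0011
5: ✓ SUBLE  r4←0x16
6: · MOVVC
7: ✓ CMP  NZCV=1000
8: ✓ MOVLE  r4←0xc4
9: ✓ MOVMI  r0←0x9c
10: · ADDGE

FIX = (r4, 0xc4)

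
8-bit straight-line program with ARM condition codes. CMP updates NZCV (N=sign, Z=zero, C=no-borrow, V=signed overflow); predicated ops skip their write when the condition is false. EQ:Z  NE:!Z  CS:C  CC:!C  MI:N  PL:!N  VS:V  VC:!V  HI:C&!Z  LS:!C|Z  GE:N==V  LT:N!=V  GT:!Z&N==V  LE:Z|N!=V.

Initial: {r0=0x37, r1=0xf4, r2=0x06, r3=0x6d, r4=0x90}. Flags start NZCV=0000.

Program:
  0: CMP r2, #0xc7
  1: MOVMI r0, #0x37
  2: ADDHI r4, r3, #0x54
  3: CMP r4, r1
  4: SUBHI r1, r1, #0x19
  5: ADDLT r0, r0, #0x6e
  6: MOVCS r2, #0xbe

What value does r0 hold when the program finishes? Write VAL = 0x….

[0] flags=0000 → (cmp)
[1] flags=0000 MI?F → skip
[2] flags=0000 HI?F → skip
[3] flags=1000 → (cmp)
[4] flags=1000 HI?F → skip
[5] flags=1000 LT?T → r0=0xa5
[6] flags=1000 CS?F → skip

VAL = 0xa5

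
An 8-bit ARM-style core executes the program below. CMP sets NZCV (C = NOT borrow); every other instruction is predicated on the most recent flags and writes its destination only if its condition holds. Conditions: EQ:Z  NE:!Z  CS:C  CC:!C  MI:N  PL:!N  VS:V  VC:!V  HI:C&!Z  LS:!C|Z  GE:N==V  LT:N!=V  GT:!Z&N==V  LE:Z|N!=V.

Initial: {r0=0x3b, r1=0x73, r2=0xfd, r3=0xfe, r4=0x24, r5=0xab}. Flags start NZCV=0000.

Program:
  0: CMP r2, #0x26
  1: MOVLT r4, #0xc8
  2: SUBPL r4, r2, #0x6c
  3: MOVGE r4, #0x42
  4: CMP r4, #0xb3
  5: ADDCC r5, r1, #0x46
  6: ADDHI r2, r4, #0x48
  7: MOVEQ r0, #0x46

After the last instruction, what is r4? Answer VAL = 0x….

VAL = 0xc8

[0] flags=1010 → (cmp)
[1] flags=1010 LT?T → r4=0xc8
[2] flags=1010 PL?F → skip
[3] flags=1010 GE?F → skip
[4] flags=0010 → (cmp)
[5] flags=0010 CC?F → skip
[6] flags=0010 HI?T → r2=0x10
[7] flags=0010 EQ?F → skip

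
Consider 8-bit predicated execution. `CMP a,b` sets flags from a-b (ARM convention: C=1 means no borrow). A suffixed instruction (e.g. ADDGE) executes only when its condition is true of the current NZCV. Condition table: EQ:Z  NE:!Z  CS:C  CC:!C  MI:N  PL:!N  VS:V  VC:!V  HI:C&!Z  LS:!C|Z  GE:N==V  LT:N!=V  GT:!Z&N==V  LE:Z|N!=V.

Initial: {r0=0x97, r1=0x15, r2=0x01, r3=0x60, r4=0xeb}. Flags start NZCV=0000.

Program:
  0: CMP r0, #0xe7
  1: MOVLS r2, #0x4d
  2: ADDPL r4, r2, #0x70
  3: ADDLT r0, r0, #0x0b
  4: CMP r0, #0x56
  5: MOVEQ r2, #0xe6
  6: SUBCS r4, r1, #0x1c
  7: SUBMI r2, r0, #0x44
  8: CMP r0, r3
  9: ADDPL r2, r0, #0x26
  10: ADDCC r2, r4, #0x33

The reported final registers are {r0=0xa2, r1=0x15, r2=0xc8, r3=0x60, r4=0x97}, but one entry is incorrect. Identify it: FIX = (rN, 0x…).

[0] flags=1000 → (cmp)
[1] flags=1000 LS?T → r2=0x4d
[2] flags=1000 PL?F → skip
[3] flags=1000 LT?T → r0=0xa2
[4] flags=0011 → (cmp)
[5] flags=0011 EQ?F → skip
[6] flags=0011 CS?T → r4=0xf9
[7] flags=0011 MI?F → skip
[8] flags=0011 → (cmp)
[9] flags=0011 PL?T → r2=0xc8
[10] flags=0011 CC?F → skip

FIX = (r4, 0xf9)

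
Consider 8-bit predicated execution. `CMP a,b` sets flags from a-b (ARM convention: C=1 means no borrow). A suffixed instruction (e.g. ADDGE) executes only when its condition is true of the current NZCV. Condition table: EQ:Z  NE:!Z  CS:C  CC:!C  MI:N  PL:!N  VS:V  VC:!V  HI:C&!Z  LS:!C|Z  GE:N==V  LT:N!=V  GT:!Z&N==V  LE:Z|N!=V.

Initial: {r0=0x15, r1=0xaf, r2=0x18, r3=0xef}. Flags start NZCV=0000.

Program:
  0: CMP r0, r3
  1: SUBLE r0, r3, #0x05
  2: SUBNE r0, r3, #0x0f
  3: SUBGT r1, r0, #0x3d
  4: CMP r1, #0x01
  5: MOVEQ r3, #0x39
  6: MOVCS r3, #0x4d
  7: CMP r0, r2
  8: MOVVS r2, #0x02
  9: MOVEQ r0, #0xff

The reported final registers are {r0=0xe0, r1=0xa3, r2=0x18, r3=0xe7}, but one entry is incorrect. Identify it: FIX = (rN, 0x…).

FIX = (r3, 0x4d)

[0] flags=0000 → (cmp)
[1] flags=0000 LE?F → skip
[2] flags=0000 NE?T → r0=0xe0
[3] flags=0000 GT?T → r1=0xa3
[4] flags=1010 → (cmp)
[5] flags=1010 EQ?F → skip
[6] flags=1010 CS?T → r3=0x4d
[7] flags=1010 → (cmp)
[8] flags=1010 VS?F → skip
[9] flags=1010 EQ?F → skip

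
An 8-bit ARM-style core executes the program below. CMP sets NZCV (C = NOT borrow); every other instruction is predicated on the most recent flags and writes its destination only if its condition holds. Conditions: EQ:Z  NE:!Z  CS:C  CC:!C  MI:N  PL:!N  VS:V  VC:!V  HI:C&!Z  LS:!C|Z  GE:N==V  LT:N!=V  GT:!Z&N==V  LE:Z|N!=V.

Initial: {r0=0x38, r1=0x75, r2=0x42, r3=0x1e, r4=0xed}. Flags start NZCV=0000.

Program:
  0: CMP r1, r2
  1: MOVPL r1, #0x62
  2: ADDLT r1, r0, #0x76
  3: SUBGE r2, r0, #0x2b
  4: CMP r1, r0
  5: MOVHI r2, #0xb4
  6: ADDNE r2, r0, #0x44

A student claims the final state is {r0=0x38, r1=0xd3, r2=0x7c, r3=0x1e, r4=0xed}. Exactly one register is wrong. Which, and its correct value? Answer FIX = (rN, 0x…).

FIX = (r1, 0x62)

[0] flags=0010 → (cmp)
[1] flags=0010 PL?T → r1=0x62
[2] flags=0010 LT?F → skip
[3] flags=0010 GE?T → r2=0x0d
[4] flags=0010 → (cmp)
[5] flags=0010 HI?T → r2=0xb4
[6] flags=0010 NE?T → r2=0x7c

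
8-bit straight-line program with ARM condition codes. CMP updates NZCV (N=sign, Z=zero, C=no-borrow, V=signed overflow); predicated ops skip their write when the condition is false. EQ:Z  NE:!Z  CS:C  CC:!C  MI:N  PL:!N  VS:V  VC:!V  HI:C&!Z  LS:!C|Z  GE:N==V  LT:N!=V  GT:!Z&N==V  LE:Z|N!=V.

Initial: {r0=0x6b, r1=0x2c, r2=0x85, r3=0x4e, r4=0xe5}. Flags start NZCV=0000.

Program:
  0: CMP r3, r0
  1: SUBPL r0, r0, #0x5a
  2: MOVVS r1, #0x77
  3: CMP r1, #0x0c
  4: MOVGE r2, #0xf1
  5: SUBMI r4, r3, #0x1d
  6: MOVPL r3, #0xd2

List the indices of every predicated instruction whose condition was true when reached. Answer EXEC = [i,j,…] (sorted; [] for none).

EXEC = [4,6]

[0] flags=1000 → (cmp)
[1] flags=1000 PL?F → skip
[2] flags=1000 VS?F → skip
[3] flags=0010 → (cmp)
[4] flags=0010 GE?T → r2=0xf1
[5] flags=0010 MI?F → skip
[6] flags=0010 PL?T → r3=0xd2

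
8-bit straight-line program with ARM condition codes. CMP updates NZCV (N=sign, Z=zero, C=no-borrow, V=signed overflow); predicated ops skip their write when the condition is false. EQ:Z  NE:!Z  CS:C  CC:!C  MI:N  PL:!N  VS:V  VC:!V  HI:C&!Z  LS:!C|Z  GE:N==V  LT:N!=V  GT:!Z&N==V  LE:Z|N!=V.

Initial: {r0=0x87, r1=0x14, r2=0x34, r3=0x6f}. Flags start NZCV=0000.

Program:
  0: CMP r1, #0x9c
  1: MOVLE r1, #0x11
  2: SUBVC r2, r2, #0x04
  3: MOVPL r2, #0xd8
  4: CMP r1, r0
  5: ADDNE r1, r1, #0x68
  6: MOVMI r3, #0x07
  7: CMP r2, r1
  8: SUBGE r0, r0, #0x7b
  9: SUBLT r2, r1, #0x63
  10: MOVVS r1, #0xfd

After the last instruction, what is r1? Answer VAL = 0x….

[0] flags=0000 → (cmp)
[1] flags=0000 LE?F → skip
[2] flags=0000 VC?T → r2=0x30
[3] flags=0000 PL?T → r2=0xd8
[4] flags=1001 → (cmp)
[5] flags=1001 NE?T → r1=0x7c
[6] flags=1001 MI?T → r3=0x07
[7] flags=0011 → (cmp)
[8] flags=0011 GE?F → skip
[9] flags=0011 LT?T → r2=0x19
[10] flags=0011 VS?T → r1=0xfd

VAL = 0xfd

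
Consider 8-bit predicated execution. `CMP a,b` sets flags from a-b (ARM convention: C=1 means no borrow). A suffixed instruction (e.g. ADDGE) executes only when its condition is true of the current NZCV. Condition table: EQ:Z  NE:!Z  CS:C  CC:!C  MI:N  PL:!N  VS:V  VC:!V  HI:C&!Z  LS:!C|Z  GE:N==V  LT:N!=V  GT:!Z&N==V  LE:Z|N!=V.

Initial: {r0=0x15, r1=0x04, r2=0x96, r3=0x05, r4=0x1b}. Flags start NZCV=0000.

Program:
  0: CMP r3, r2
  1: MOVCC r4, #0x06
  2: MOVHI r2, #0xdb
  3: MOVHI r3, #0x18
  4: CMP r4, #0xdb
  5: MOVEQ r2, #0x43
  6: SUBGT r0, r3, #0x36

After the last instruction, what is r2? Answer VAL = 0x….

VAL = 0x96

0: ✓ CMP  NZCV=0000
1: ✓ MOVCC  r4←0x06
2: · MOVHI
3: · MOVHI
4: ✓ CMP  NZCV=0000
5: · MOVEQ
6: ✓ SUBGT  r0←0xcf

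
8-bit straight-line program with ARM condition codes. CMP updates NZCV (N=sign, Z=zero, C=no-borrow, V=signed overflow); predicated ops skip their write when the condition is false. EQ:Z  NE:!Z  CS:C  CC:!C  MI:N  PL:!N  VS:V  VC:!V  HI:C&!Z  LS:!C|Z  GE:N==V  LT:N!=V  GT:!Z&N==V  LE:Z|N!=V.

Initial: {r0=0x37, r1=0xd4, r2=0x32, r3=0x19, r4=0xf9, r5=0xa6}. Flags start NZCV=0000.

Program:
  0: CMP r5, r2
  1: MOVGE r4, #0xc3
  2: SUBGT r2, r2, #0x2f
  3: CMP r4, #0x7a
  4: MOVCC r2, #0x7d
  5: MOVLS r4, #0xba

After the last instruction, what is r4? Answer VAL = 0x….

[0] flags=0011 → (cmp)
[1] flags=0011 GE?F → skip
[2] flags=0011 GT?F → skip
[3] flags=0011 → (cmp)
[4] flags=0011 CC?F → skip
[5] flags=0011 LS?F → skip

VAL = 0xf9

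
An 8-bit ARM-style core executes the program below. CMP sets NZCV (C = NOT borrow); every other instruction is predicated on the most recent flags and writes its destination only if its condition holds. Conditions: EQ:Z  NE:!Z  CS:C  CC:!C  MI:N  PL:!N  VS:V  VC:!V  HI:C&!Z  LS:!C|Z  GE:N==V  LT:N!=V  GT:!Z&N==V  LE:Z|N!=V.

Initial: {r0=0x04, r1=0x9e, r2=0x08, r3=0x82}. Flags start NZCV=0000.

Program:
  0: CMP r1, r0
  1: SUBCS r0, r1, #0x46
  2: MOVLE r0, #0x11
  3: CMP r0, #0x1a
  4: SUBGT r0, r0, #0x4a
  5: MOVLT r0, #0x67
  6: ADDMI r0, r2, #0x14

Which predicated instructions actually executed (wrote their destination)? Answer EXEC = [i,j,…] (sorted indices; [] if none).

0: ✓ CMP  NZCV=1010
1: ✓ SUBCS  r0←0x58
2: ✓ MOVLE  r0←0x11
3: ✓ CMP  NZCV=1000
4: · SUBGT
5: ✓ MOVLT  r0←0x67
6: ✓ ADDMI  r0←0x1c

EXEC = [1,2,5,6]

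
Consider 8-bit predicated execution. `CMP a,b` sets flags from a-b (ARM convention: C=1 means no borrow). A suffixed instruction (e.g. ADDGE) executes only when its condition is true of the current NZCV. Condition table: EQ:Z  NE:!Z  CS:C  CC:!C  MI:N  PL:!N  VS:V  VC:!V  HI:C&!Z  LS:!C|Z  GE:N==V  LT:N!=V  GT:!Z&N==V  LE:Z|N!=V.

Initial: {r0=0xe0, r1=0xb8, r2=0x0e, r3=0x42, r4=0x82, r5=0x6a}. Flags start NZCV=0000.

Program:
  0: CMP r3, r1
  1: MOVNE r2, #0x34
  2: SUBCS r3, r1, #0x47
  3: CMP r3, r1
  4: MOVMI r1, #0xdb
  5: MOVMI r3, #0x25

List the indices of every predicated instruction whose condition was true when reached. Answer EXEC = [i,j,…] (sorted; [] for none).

EXEC = [1,4,5]

[0] flags=1001 → (cmp)
[1] flags=1001 NE?T → r2=0x34
[2] flags=1001 CS?F → skip
[3] flags=1001 → (cmp)
[4] flags=1001 MI?T → r1=0xdb
[5] flags=1001 MI?T → r3=0x25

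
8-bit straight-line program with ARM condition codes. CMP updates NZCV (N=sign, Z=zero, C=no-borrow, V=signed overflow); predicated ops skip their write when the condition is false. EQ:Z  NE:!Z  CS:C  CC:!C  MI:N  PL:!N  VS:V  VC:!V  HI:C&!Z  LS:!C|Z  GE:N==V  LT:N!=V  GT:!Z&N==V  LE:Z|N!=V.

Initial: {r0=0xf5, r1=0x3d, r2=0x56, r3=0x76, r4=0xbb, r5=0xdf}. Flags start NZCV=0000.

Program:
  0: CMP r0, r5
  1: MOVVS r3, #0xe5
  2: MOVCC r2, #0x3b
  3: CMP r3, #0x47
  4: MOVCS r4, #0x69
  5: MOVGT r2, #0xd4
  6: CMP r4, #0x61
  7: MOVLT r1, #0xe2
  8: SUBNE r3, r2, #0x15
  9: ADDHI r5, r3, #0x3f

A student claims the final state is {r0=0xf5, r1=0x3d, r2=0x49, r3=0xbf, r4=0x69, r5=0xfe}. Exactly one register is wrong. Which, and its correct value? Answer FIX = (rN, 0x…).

FIX = (r2, 0xd4)

[0] flags=0010 → (cmp)
[1] flags=0010 VS?F → skip
[2] flags=0010 CC?F → skip
[3] flags=0010 → (cmp)
[4] flags=0010 CS?T → r4=0x69
[5] flags=0010 GT?T → r2=0xd4
[6] flags=0010 → (cmp)
[7] flags=0010 LT?F → skip
[8] flags=0010 NE?T → r3=0xbf
[9] flags=0010 HI?T → r5=0xfe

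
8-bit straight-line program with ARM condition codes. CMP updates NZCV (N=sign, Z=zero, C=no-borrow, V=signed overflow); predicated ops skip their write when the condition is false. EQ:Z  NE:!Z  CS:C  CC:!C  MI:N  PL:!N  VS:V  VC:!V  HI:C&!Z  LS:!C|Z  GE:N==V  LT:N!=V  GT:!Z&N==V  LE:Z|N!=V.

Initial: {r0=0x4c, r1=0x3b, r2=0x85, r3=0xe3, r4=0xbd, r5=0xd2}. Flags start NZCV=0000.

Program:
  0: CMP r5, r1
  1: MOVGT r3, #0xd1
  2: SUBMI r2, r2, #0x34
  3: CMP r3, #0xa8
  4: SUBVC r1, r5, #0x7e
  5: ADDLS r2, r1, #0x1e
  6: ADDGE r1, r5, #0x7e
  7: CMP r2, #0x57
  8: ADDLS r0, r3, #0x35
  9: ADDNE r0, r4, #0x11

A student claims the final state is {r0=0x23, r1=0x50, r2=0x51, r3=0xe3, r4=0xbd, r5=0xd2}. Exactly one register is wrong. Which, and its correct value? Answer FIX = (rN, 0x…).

FIX = (r0, 0xce)

[0] flags=1010 → (cmp)
[1] flags=1010 GT?F → skip
[2] flags=1010 MI?T → r2=0x51
[3] flags=0010 → (cmp)
[4] flags=0010 VC?T → r1=0x54
[5] flags=0010 LS?F → skip
[6] flags=0010 GE?T → r1=0x50
[7] flags=1000 → (cmp)
[8] flags=1000 LS?T → r0=0x18
[9] flags=1000 NE?T → r0=0xce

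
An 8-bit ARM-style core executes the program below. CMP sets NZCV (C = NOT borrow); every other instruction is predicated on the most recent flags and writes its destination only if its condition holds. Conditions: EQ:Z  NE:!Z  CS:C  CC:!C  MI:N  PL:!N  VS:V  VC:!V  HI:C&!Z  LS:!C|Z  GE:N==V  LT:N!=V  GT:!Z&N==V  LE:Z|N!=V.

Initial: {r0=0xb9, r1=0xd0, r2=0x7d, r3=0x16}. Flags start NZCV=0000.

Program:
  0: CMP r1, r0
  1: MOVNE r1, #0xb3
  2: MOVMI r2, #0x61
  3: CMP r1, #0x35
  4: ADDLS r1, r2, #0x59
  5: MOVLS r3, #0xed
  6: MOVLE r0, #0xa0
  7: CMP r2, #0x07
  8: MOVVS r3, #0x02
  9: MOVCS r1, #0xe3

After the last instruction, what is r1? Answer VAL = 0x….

VAL = 0xe3

[0] flags=0010 → (cmp)
[1] flags=0010 NE?T → r1=0xb3
[2] flags=0010 MI?F → skip
[3] flags=0011 → (cmp)
[4] flags=0011 LS?F → skip
[5] flags=0011 LS?F → skip
[6] flags=0011 LE?T → r0=0xa0
[7] flags=0010 → (cmp)
[8] flags=0010 VS?F → skip
[9] flags=0010 CS?T → r1=0xe3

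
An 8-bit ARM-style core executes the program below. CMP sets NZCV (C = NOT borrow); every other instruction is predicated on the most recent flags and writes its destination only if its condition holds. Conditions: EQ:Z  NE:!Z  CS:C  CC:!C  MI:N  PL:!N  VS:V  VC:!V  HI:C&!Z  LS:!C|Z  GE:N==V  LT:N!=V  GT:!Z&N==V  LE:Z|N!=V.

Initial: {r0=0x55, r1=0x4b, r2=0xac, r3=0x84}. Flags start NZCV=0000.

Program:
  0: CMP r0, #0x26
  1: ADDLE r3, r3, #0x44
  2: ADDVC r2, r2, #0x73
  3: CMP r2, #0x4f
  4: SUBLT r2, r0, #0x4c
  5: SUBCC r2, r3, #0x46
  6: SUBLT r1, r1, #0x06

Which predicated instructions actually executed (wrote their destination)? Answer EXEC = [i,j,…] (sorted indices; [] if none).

EXEC = [2,4,5,6]

0: ✓ CMP  NZCV=0010
1: · ADDLE
2: ✓ ADDVC  r2←0x1f
3: ✓ CMP  NZCV=1000
4: ✓ SUBLT  r2←0x09
5: ✓ SUBCC  r2←0x3e
6: ✓ SUBLT  r1←0x45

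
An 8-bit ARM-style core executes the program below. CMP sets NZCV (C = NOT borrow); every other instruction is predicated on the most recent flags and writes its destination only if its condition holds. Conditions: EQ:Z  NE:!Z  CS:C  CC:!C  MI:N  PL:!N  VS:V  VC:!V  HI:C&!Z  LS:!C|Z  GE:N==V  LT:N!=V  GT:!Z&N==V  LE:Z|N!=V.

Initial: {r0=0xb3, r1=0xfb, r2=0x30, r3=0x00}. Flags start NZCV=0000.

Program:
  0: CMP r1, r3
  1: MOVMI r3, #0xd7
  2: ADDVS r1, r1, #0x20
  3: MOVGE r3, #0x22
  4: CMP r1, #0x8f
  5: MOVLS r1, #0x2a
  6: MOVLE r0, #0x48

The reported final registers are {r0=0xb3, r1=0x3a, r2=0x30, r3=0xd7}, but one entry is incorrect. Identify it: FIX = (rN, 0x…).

[0] flags=1010 → (cmp)
[1] flags=1010 MI?T → r3=0xd7
[2] flags=1010 VS?F → skip
[3] flags=1010 GE?F → skip
[4] flags=0010 → (cmp)
[5] flags=0010 LS?F → skip
[6] flags=0010 LE?F → skip

FIX = (r1, 0xfb)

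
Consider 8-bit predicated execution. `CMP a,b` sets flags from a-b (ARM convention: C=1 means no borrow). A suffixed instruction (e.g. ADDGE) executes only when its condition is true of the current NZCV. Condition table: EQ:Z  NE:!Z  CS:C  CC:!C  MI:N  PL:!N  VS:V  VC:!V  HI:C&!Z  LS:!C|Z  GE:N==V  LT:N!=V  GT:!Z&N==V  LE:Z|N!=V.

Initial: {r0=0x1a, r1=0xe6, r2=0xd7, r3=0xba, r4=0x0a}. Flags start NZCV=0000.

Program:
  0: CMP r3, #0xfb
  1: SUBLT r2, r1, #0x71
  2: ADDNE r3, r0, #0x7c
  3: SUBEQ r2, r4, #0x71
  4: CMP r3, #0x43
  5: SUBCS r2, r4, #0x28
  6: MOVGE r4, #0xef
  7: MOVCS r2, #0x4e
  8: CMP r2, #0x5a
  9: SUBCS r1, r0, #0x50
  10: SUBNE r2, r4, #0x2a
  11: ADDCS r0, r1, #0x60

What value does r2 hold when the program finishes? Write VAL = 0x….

0: ✓ CMP  NZCV=1000
1: ✓ SUBLT  r2←0x75
2: ✓ ADDNE  r3←0x96
3: · SUBEQ
4: ✓ CMP  NZCV=0011
5: ✓ SUBCS  r2←0xe2
6: · MOVGE
7: ✓ MOVCS  r2←0x4e
8: ✓ CMP  NZCV=1000
9: · SUBCS
10: ✓ SUBNE  r2←0xe0
11: · ADDCS

VAL = 0xe0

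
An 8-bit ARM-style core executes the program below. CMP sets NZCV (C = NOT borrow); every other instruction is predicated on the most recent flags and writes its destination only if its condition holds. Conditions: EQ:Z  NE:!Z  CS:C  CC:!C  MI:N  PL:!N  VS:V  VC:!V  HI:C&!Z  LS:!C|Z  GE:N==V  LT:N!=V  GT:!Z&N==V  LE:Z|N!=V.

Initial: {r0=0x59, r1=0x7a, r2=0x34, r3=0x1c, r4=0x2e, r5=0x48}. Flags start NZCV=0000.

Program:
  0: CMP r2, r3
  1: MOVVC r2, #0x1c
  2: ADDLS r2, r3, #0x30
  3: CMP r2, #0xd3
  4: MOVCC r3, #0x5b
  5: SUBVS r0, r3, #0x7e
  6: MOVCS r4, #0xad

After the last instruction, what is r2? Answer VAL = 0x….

[0] flags=0010 → (cmp)
[1] flags=0010 VC?T → r2=0x1c
[2] flags=0010 LS?F → skip
[3] flags=0000 → (cmp)
[4] flags=0000 CC?T → r3=0x5b
[5] flags=0000 VS?F → skip
[6] flags=0000 CS?F → skip

VAL = 0x1c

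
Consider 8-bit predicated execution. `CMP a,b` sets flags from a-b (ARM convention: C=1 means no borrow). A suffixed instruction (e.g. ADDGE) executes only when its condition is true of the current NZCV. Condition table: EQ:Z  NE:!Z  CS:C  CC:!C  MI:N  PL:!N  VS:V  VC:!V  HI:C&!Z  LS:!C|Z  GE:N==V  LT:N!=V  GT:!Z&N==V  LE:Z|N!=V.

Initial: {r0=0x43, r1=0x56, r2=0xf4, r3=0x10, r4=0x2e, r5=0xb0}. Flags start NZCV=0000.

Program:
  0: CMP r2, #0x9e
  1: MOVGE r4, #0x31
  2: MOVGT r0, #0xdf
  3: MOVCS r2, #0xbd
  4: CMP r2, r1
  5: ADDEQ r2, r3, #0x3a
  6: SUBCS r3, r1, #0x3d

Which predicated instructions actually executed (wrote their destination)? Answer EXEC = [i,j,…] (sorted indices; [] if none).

EXEC = [1,2,3,6]

0: ✓ CMP  NZCV=0010
1: ✓ MOVGE  r4←0x31
2: ✓ MOVGT  r0←0xdf
3: ✓ MOVCS  r2←0xbd
4: ✓ CMP  NZCV=0011
5: · ADDEQ
6: ✓ SUBCS  r3←0x19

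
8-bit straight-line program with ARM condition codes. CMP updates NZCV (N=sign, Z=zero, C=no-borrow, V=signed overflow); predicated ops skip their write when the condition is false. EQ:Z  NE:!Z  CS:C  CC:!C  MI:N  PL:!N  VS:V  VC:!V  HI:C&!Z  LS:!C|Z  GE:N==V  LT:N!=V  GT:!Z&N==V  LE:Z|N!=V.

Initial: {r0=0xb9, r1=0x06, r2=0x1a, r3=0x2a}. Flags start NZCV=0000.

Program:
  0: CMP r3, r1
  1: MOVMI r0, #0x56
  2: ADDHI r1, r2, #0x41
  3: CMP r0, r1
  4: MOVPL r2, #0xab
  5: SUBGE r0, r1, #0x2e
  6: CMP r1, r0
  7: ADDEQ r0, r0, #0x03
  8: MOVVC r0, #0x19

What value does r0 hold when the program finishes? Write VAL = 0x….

VAL = 0xb9

[0] flags=0010 → (cmp)
[1] flags=0010 MI?F → skip
[2] flags=0010 HI?T → r1=0x5b
[3] flags=0011 → (cmp)
[4] flags=0011 PL?T → r2=0xab
[5] flags=0011 GE?F → skip
[6] flags=1001 → (cmp)
[7] flags=1001 EQ?F → skip
[8] flags=1001 VC?F → skip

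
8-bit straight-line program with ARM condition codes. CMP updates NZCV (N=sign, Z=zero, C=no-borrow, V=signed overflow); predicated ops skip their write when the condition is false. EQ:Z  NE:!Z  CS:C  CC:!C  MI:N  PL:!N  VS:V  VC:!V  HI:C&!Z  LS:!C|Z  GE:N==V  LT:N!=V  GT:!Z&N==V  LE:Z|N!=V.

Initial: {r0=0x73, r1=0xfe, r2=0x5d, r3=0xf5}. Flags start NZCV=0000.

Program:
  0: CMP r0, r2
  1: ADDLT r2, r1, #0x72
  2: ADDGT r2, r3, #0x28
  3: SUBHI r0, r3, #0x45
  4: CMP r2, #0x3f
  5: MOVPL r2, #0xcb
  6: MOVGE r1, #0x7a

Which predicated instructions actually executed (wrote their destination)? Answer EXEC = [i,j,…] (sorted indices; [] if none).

EXEC = [2,3]

0: ✓ CMP  NZCV=0010
1: · ADDLT
2: ✓ ADDGT  r2←0x1d
3: ✓ SUBHI  r0←0xb0
4: ✓ CMP  NZCV=1000
5: · MOVPL
6: · MOVGE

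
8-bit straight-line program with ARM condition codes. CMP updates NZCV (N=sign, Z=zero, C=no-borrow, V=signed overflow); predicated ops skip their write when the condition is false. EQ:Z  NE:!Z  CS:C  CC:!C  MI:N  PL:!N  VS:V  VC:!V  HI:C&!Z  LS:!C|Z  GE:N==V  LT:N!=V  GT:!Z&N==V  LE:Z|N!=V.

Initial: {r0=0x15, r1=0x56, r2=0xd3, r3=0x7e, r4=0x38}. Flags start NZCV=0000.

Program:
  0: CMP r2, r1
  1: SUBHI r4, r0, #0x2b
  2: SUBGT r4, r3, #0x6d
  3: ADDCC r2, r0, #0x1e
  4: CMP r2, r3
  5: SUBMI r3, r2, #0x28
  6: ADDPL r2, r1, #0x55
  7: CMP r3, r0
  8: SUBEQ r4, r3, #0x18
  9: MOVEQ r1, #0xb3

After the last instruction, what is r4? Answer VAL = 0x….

VAL = 0xea

[0] flags=0011 → (cmp)
[1] flags=0011 HI?T → r4=0xea
[2] flags=0011 GT?F → skip
[3] flags=0011 CC?F → skip
[4] flags=0011 → (cmp)
[5] flags=0011 MI?F → skip
[6] flags=0011 PL?T → r2=0xab
[7] flags=0010 → (cmp)
[8] flags=0010 EQ?F → skip
[9] flags=0010 EQ?F → skip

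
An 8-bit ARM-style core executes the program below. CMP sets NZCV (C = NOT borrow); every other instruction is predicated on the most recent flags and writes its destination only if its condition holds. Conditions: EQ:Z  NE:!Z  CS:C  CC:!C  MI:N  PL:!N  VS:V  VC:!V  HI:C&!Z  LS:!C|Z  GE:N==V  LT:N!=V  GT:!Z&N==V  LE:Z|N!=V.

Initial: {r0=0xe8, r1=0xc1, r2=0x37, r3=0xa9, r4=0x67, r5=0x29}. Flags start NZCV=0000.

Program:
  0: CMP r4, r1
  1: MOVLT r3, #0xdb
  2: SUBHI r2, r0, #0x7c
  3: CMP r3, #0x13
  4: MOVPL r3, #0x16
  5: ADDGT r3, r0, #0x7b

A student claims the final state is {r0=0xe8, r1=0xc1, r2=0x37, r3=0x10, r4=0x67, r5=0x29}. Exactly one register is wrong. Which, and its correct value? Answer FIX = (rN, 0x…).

0: ✓ CMP  NZCV=1001
1: · MOVLT
2: · SUBHI
3: ✓ CMP  NZCV=1010
4: · MOVPL
5: · ADDGT

FIX = (r3, 0xa9)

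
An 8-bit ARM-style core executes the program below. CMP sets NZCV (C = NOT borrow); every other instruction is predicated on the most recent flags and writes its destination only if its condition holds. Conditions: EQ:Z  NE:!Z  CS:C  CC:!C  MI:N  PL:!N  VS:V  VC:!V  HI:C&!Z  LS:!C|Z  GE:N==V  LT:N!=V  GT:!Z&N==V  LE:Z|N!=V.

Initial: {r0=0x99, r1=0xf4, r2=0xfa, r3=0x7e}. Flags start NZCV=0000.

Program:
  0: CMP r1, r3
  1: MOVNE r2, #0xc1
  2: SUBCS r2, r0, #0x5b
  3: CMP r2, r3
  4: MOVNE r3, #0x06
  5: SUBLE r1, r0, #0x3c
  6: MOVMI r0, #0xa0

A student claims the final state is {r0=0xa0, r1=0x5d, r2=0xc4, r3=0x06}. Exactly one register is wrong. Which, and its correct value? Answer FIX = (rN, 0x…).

FIX = (r2, 0x3e)

[0] flags=0011 → (cmp)
[1] flags=0011 NE?T → r2=0xc1
[2] flags=0011 CS?T → r2=0x3e
[3] flags=1000 → (cmp)
[4] flags=1000 NE?T → r3=0x06
[5] flags=1000 LE?T → r1=0x5d
[6] flags=1000 MI?T → r0=0xa0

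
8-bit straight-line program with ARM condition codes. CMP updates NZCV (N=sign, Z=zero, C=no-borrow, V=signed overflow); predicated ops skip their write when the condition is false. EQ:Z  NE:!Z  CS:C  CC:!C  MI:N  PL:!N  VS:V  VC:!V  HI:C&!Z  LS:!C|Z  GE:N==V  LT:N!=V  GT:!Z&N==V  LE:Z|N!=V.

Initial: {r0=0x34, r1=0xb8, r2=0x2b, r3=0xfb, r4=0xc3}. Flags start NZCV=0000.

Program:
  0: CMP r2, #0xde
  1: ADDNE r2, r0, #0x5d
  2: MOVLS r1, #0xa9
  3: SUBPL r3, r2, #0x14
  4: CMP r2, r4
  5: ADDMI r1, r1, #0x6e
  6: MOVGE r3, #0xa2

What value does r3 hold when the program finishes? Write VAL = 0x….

0: ✓ CMP  NZCV=0000
1: ✓ ADDNE  r2←0x91
2: ✓ MOVLS  r1←0xa9
3: ✓ SUBPL  r3←0x7d
4: ✓ CMP  NZCV=1000
5: ✓ ADDMI  r1←0x17
6: · MOVGE

VAL = 0x7d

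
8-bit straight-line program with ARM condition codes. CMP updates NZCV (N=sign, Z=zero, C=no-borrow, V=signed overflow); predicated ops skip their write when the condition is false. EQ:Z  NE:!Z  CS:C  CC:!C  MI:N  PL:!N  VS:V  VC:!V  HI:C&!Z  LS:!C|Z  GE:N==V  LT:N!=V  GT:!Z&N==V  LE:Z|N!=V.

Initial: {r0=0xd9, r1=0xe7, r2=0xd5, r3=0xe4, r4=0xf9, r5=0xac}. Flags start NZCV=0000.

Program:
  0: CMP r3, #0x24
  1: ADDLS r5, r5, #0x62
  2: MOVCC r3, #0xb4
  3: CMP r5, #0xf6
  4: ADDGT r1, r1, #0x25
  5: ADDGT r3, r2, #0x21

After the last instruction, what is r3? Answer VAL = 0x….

VAL = 0xe4

0: ✓ CMP  NZCV=1010
1: · ADDLS
2: · MOVCC
3: ✓ CMP  NZCV=1000
4: · ADDGT
5: · ADDGT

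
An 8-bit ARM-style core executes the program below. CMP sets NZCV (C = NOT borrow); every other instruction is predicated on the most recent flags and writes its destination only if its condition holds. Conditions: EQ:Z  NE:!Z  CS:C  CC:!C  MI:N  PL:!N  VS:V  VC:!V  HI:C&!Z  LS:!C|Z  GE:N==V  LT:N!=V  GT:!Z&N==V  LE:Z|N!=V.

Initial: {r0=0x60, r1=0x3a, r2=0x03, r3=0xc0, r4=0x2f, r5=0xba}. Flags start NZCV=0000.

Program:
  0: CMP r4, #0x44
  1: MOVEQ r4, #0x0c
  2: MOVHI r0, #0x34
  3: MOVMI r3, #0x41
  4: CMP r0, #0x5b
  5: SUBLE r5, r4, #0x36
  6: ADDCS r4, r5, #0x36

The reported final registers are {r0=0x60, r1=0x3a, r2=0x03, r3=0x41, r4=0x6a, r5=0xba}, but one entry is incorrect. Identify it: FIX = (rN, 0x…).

[0] flags=1000 → (cmp)
[1] flags=1000 EQ?F → skip
[2] flags=1000 HI?F → skip
[3] flags=1000 MI?T → r3=0x41
[4] flags=0010 → (cmp)
[5] flags=0010 LE?F → skip
[6] flags=0010 CS?T → r4=0xf0

FIX = (r4, 0xf0)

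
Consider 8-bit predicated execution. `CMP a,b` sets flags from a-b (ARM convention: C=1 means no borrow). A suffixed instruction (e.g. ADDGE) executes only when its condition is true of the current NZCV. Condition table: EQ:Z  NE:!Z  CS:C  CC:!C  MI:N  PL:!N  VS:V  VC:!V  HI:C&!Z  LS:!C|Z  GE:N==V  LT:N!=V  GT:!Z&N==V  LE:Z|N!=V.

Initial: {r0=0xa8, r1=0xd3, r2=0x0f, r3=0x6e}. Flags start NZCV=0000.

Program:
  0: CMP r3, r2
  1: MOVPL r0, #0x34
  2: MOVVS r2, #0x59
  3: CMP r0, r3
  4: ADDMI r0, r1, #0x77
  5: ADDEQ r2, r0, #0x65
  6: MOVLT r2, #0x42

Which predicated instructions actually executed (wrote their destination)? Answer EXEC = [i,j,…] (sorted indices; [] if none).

0: ✓ CMP  NZCV=0010
1: ✓ MOVPL  r0←0x34
2: · MOVVS
3: ✓ CMP  NZCV=1000
4: ✓ ADDMI  r0←0x4a
5: · ADDEQ
6: ✓ MOVLT  r2←0x42

EXEC = [1,4,6]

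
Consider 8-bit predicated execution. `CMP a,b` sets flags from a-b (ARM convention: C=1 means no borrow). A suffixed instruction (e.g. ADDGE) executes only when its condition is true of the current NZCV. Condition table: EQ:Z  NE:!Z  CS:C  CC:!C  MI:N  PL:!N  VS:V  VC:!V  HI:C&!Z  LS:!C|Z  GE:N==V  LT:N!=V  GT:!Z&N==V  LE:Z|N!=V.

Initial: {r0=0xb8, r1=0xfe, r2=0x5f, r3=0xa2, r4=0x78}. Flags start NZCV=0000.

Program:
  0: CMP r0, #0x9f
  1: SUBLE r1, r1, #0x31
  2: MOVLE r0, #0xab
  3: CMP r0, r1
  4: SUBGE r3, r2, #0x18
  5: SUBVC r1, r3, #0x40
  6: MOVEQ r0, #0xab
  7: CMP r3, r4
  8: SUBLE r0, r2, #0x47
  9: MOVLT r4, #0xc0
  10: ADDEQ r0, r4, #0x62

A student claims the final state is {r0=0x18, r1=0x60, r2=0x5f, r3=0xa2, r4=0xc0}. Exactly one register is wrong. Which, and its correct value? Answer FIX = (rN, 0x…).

FIX = (r1, 0x62)

0: ✓ CMP  NZCV=0010
1: · SUBLE
2: · MOVLE
3: ✓ CMP  NZCV=1000
4: · SUBGE
5: ✓ SUBVC  r1←0x62
6: · MOVEQ
7: ✓ CMP  NZCV=0011
8: ✓ SUBLE  r0←0x18
9: ✓ MOVLT  r4←0xc0
10: · ADDEQ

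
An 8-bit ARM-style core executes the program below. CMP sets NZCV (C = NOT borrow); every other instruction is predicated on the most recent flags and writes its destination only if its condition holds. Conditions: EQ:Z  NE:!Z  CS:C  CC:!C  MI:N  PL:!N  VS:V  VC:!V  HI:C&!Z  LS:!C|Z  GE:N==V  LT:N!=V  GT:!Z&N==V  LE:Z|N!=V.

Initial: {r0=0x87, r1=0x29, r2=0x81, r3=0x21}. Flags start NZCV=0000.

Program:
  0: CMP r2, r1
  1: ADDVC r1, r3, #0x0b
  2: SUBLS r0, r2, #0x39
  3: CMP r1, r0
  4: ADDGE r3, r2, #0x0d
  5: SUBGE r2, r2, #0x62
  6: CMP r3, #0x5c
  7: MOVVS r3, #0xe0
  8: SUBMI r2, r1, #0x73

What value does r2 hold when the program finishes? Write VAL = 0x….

[0] flags=0011 → (cmp)
[1] flags=0011 VC?F → skip
[2] flags=0011 LS?F → skip
[3] flags=1001 → (cmp)
[4] flags=1001 GE?T → r3=0x8e
[5] flags=1001 GE?T → r2=0x1f
[6] flags=0011 → (cmp)
[7] flags=0011 VS?T → r3=0xe0
[8] flags=0011 MI?F → skip

VAL = 0x1f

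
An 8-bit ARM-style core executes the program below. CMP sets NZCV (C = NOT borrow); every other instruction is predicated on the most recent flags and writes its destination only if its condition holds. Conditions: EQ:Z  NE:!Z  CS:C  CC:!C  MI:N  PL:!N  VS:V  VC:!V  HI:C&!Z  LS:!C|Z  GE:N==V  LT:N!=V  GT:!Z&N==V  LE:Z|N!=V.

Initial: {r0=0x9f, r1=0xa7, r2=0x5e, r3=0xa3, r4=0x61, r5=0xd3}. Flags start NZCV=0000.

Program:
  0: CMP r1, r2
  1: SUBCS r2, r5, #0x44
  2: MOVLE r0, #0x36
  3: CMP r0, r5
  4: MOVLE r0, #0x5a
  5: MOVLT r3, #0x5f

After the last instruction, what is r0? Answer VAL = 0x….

VAL = 0x36

[0] flags=0011 → (cmp)
[1] flags=0011 CS?T → r2=0x8f
[2] flags=0011 LE?T → r0=0x36
[3] flags=0000 → (cmp)
[4] flags=0000 LE?F → skip
[5] flags=0000 LT?F → skip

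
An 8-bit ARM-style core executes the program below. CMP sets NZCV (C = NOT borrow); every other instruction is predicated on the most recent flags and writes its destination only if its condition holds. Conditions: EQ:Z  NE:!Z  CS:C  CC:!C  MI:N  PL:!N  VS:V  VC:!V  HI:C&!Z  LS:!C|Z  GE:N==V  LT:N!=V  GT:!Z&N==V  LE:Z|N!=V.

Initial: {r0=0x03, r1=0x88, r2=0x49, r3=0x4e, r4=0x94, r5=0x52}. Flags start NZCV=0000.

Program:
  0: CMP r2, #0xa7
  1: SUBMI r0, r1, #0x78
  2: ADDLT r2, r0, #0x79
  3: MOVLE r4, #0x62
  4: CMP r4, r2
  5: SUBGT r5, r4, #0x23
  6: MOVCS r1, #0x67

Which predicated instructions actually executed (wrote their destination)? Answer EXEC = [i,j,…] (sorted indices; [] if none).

EXEC = [1,6]

0: ✓ CMP  NZCV=1001
1: ✓ SUBMI  r0←0x10
2: · ADDLT
3: · MOVLE
4: ✓ CMP  NZCV=0011
5: · SUBGT
6: ✓ MOVCS  r1←0x67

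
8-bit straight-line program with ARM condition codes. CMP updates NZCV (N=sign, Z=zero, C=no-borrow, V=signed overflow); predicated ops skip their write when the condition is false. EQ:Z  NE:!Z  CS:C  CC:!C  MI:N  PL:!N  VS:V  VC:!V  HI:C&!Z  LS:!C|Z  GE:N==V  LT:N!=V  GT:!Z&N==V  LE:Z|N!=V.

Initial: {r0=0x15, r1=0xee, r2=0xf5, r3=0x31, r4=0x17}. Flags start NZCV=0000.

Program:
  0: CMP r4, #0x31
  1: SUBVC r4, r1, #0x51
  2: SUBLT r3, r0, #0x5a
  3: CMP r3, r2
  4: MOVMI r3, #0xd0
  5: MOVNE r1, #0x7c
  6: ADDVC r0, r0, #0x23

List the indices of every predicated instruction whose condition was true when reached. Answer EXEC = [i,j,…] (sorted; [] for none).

[0] flags=1000 → (cmp)
[1] flags=1000 VC?T → r4=0x9d
[2] flags=1000 LT?T → r3=0xbb
[3] flags=1000 → (cmp)
[4] flags=1000 MI?T → r3=0xd0
[5] flags=1000 NE?T → r1=0x7c
[6] flags=1000 VC?T → r0=0x38

EXEC = [1,2,4,5,6]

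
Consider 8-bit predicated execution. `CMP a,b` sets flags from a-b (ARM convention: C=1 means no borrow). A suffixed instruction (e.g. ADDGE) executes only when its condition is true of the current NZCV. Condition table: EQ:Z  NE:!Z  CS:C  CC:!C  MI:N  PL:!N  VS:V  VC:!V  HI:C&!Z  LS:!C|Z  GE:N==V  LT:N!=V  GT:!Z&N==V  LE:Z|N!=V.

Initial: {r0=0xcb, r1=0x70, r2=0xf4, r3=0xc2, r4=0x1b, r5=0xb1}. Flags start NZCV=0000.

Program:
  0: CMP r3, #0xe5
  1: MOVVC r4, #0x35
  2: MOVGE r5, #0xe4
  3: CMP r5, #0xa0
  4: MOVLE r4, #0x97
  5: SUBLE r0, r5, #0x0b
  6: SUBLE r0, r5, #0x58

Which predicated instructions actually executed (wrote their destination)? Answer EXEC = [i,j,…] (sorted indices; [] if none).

[0] flags=1000 → (cmp)
[1] flags=1000 VC?T → r4=0x35
[2] flags=1000 GE?F → skip
[3] flags=0010 → (cmp)
[4] flags=0010 LE?F → skip
[5] flags=0010 LE?F → skip
[6] flags=0010 LE?F → skip

EXEC = [1]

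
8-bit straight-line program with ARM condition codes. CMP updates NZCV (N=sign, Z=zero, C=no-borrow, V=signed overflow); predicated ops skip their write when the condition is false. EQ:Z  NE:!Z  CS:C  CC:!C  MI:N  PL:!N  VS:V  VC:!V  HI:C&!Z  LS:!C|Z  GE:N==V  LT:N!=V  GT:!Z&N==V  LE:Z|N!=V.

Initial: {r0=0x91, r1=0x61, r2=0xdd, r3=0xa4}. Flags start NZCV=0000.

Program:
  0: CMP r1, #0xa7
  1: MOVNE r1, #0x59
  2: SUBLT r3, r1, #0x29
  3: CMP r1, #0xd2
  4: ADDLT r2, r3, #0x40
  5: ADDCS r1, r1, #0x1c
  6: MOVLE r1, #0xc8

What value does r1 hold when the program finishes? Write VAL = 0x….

VAL = 0x59

[0] flags=1001 → (cmp)
[1] flags=1001 NE?T → r1=0x59
[2] flags=1001 LT?F → skip
[3] flags=1001 → (cmp)
[4] flags=1001 LT?F → skip
[5] flags=1001 CS?F → skip
[6] flags=1001 LE?F → skip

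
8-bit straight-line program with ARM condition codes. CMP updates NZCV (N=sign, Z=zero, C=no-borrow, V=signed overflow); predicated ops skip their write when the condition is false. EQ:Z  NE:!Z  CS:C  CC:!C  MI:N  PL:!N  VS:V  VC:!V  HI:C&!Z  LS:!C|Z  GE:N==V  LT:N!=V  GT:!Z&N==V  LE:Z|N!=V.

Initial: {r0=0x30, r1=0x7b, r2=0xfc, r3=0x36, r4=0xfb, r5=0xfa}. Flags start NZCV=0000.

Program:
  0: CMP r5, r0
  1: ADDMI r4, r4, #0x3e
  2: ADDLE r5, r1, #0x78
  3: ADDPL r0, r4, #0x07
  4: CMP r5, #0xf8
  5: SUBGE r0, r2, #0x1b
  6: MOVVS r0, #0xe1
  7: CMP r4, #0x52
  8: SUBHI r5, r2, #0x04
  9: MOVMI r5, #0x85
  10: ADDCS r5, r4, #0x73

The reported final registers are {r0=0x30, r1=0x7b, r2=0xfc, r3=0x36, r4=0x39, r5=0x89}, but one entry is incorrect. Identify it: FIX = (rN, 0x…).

0: ✓ CMP  NZCV=1010
1: ✓ ADDMI  r4←0x39
2: ✓ ADDLE  r5←0xf3
3: · ADDPL
4: ✓ CMP  NZCV=1000
5: · SUBGE
6: · MOVVS
7: ✓ CMP  NZCV=1000
8: · SUBHI
9: ✓ MOVMI  r5←0x85
10: · ADDCS

FIX = (r5, 0x85)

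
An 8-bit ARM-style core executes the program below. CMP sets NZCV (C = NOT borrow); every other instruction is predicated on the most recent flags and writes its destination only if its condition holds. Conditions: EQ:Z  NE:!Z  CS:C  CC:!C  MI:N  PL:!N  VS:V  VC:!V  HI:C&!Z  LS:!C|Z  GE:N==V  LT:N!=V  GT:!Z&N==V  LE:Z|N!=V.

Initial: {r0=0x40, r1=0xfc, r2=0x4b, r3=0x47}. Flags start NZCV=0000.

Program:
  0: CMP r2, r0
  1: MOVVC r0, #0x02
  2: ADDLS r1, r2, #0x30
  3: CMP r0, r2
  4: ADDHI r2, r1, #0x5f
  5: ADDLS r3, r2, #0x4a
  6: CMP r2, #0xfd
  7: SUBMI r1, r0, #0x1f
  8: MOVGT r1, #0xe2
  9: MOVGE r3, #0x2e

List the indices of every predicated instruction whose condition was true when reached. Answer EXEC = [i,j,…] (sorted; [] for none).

[0] flags=0010 → (cmp)
[1] flags=0010 VC?T → r0=0x02
[2] flags=0010 LS?F → skip
[3] flags=1000 → (cmp)
[4] flags=1000 HI?F → skip
[5] flags=1000 LS?T → r3=0x95
[6] flags=0000 → (cmp)
[7] flags=0000 MI?F → skip
[8] flags=0000 GT?T → r1=0xe2
[9] flags=0000 GE?T → r3=0x2e

EXEC = [1,5,8,9]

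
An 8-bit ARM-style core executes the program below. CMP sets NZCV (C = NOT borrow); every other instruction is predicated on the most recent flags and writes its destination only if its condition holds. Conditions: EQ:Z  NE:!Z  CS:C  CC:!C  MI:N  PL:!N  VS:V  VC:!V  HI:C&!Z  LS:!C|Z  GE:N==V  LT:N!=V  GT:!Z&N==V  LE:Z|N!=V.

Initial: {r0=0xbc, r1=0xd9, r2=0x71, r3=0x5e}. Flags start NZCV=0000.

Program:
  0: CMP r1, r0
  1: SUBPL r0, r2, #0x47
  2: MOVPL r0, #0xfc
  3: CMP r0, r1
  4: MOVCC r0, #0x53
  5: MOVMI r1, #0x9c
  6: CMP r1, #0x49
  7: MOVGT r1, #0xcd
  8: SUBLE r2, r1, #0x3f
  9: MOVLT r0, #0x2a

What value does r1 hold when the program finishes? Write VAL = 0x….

[0] flags=0010 → (cmp)
[1] flags=0010 PL?T → r0=0x2a
[2] flags=0010 PL?T → r0=0xfc
[3] flags=0010 → (cmp)
[4] flags=0010 CC?F → skip
[5] flags=0010 MI?F → skip
[6] flags=1010 → (cmp)
[7] flags=1010 GT?F → skip
[8] flags=1010 LE?T → r2=0x9a
[9] flags=1010 LT?T → r0=0x2a

VAL = 0xd9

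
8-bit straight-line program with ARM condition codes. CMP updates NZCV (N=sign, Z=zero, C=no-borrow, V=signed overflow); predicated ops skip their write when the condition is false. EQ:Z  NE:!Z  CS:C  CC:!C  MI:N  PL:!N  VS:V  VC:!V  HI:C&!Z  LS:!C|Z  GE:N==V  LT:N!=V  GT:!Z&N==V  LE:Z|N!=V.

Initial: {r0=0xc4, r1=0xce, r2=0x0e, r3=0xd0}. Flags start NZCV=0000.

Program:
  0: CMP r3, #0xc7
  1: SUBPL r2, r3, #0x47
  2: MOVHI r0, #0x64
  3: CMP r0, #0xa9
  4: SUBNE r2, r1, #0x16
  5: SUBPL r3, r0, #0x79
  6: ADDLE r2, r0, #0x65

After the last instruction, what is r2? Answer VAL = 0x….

VAL = 0xb8

0: ✓ CMP  NZCV=0010
1: ✓ SUBPL  r2←0x89
2: ✓ MOVHI  r0←0x64
3: ✓ CMP  NZCV=1001
4: ✓ SUBNE  r2←0xb8
5: · SUBPL
6: · ADDLE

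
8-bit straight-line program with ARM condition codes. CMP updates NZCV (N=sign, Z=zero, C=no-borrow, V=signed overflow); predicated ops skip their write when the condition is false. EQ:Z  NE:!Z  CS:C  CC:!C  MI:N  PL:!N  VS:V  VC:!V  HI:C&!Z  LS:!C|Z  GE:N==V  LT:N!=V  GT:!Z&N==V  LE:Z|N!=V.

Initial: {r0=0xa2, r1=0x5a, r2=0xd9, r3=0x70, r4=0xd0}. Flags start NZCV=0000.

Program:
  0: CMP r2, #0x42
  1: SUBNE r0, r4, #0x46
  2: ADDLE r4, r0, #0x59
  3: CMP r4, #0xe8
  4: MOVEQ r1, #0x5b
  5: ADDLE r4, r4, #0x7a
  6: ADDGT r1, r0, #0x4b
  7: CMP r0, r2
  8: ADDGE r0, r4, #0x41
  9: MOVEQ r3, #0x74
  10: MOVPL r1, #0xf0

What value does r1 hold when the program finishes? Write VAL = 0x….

VAL = 0x5a

0: ✓ CMP  NZCV=1010
1: ✓ SUBNE  r0←0x8a
2: ✓ ADDLE  r4←0xe3
3: ✓ CMP  NZCV=1000
4: · MOVEQ
5: ✓ ADDLE  r4←0x5d
6: · ADDGT
7: ✓ CMP  NZCV=1000
8: · ADDGE
9: · MOVEQ
10: · MOVPL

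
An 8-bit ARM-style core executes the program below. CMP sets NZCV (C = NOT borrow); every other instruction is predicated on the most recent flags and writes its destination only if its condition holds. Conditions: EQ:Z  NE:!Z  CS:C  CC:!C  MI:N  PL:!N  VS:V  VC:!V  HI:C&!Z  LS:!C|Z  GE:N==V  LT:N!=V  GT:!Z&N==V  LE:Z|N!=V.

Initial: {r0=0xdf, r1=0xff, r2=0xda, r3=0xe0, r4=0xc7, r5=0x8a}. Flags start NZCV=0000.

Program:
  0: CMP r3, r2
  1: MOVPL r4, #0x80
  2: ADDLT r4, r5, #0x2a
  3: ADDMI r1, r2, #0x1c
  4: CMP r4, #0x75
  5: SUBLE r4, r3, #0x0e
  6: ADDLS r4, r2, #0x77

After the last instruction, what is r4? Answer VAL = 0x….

0: ✓ CMP  NZCV=0010
1: ✓ MOVPL  r4←0x80
2: · ADDLT
3: · ADDMI
4: ✓ CMP  NZCV=0011
5: ✓ SUBLE  r4←0xd2
6: · ADDLS

VAL = 0xd2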